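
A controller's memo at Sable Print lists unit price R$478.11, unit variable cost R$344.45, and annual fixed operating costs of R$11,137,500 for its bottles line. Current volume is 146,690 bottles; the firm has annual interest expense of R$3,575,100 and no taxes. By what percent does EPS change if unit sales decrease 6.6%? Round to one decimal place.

-26.4%

At 146,690 units, contribution = 146,690 × R$133.66 = R$19,606,585.40.
Subtracting fixed costs: EBIT = R$19,606,585.40 − R$11,137,500 = R$8,469,085.40.
After interest of R$3,575,100.00, pre-tax earnings = R$4,893,985.40.
Degree of combined leverage = contribution ÷ (EBIT − I) = R$19,606,585.40 ÷ R$4,893,985.40 = 4.0063.
EPS therefore changes by 4.0063 × (-6.6%) = -26.4%.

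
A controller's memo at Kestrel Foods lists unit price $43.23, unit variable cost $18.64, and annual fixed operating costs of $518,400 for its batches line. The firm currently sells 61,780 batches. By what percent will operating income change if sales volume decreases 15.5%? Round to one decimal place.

Contribution at this volume is 61,780 × $24.59 = $1,519,170.20.
Operating income = contribution − fixed costs = $1,519,170.20 − $518,400 = $1,000,770.20.
So DOL = total CM / EBIT = $1,519,170.20 / $1,000,770.20 = 1.5180.
%ΔEBIT = DOL × %ΔSales = 1.5180 × -15.5% = -23.5%.

-23.5%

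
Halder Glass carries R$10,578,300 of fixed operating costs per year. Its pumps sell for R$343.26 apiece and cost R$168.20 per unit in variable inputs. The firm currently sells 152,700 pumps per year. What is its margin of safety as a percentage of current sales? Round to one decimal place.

Contribution margin per unit = R$343.26 − R$168.20 = R$175.06. Break-even units = R$10,578,300 ÷ R$175.06 = 60,426.71; break-even revenue = 60,426.71 × R$343.26 = R$20,742,072.76.
Actual sales revenue = 152,700 × R$343.26 = R$52,415,802.00.
Margin of safety = (R$52,415,802.00 − R$20,742,072.76) ÷ R$52,415,802.00 = 60.4%.

60.4%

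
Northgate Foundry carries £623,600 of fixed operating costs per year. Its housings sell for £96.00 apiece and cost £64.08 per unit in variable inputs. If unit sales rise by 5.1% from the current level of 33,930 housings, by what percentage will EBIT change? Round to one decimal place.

+12.0%

Total contribution margin = 33,930 × £31.92 = £1,083,045.60.
Operating income = contribution − fixed costs = £1,083,045.60 − £623,600 = £459,445.60.
So DOL = total CM / EBIT = £1,083,045.60 / £459,445.60 = 2.3573.
%ΔEBIT = DOL × %ΔSales = 2.3573 × +5.1% = +12.0%.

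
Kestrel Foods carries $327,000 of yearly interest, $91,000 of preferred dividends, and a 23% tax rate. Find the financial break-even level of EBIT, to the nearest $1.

Preferred dividends are paid after tax, so their pre-tax equivalent is $91,000 ÷ (1 − 0.23) = $118,181.82.
Financial break-even EBIT = interest + D_p ÷ (1 − t) = $327,000 + $118,181.82 = $445,181.82.

$445,182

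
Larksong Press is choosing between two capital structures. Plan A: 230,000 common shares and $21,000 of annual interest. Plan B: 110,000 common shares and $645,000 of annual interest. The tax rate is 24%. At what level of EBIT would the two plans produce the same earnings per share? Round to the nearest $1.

$1,217,000

At indifference, (EBIT − 21,000)(1 − t)/230,000 = (EBIT − 645,000)(1 − t)/110,000.
The (1 − t) factor cancels: (EBIT − 21,000) × 110,000 = (EBIT − 645,000) × 230,000.
EBIT × (230,000 − 110,000) = 645,000 × 230,000 − 21,000 × 110,000 = 146,040,000,000, so EBIT = 146,040,000,000 ÷ 120,000 = 1,217,000.00.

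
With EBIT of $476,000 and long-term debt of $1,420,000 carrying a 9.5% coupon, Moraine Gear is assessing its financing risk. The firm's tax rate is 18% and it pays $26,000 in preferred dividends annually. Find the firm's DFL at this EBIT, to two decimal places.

Annual interest charges come to $134,900.00.
Preferred dividends grossed up pre-tax: $26,000 / (1 − 0.18) = $31,707.32.
DFL = EBIT ÷ [EBIT − I − D_p/(1−t)] = $476,000 ÷ [$476,000 − $134,900.00 − $31,707.32] = $476,000 ÷ $309,392.68 = 1.5385.

1.54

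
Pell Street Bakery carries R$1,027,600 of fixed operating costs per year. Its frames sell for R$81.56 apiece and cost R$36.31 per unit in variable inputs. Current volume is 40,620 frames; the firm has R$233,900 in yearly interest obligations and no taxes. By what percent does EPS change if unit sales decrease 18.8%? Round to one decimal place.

Contribution at this volume is 40,620 × R$45.25 = R$1,838,055.00.
Subtracting fixed costs: EBIT = R$1,838,055.00 − R$1,027,600 = R$810,455.00.
Interest = R$233,900.00, so EBIT − I = R$576,555.00.
Degree of combined leverage = contribution ÷ (EBIT − I) = R$1,838,055.00 ÷ R$576,555.00 = 3.1880.
%ΔEPS = DCL × %ΔSales = 3.1880 × -18.8% = -59.9%.

-59.9%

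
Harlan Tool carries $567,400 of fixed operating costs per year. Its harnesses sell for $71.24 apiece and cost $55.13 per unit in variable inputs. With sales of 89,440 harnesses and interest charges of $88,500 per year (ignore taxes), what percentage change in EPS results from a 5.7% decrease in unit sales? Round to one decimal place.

Total contribution margin = 89,440 × $16.11 = $1,440,878.40.
Operating income = contribution − fixed costs = $1,440,878.40 − $567,400 = $873,478.40.
Interest = $88,500.00, so EBIT − I = $784,978.40.
DCL = total CM / (EBIT − I) = $1,440,878.40 / $784,978.40 = 1.8356.
%ΔEPS = DCL × %ΔSales = 1.8356 × -5.7% = -10.5%.

-10.5%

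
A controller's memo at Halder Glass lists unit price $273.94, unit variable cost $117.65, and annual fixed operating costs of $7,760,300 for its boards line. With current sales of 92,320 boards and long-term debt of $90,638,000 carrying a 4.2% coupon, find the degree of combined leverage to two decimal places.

5.04

Contribution at this volume is 92,320 × $156.29 = $14,428,692.80.
Operating income = contribution − fixed costs = $14,428,692.80 − $7,760,300 = $6,668,392.80. Interest = $3,806,796.00.
DOL = $14,428,692.80 ÷ $6,668,392.80 = 2.1637; DFL = $6,668,392.80 ÷ $2,861,596.80 = 2.3303.
Combined leverage = 2.1637 × 2.3303 = 5.0421.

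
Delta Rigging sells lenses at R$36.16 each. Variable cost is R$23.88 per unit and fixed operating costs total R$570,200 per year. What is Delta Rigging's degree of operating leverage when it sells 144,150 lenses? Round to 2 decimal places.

Contribution at this volume is 144,150 × R$12.28 = R$1,770,162.00.
Subtracting fixed costs: EBIT = R$1,770,162.00 − R$570,200 = R$1,199,962.00.
Degree of operating leverage = R$1,770,162.00 / R$1,199,962.00 = 1.4752.

1.48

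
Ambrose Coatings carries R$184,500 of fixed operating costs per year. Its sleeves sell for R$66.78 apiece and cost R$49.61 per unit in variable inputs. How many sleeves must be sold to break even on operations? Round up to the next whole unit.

Contribution margin per unit = R$66.78 − R$49.61 = R$17.17.
Break-even Q = R$184,500 / R$17.17 = 10,745.49 → 10,746 sleeves.

10,746 sleeves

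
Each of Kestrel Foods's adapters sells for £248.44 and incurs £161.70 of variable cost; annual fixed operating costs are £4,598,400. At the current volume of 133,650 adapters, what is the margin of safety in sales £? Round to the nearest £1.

£20,033,306

Contribution margin per unit = £248.44 − £161.70 = £86.74. Break-even units = £4,598,400 ÷ £86.74 = 53,013.60; break-even revenue = 53,013.60 × £248.44 = £13,170,699.75.
Actual sales revenue = 133,650 × £248.44 = £33,204,006.00.
Margin of safety = £33,204,006.00 − £13,170,699.75 = £20,033,306.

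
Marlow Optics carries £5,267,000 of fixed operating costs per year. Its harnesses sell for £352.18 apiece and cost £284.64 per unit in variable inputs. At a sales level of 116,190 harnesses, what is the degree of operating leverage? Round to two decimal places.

Contribution at this volume is 116,190 × £67.54 = £7,847,472.60.
Subtracting fixed costs: EBIT = £7,847,472.60 − £5,267,000 = £2,580,472.60.
Degree of operating leverage = £7,847,472.60 / £2,580,472.60 = 3.0411.

3.04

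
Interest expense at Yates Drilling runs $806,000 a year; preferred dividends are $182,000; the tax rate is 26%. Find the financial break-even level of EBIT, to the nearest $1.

$1,051,946

Preferred dividends are paid after tax, so their pre-tax equivalent is $182,000 ÷ (1 − 0.26) = $245,945.95.
EPS = 0 when EBIT covers interest plus the pre-tax preferred burden: $806,000 + $245,945.95 = $1,051,945.95.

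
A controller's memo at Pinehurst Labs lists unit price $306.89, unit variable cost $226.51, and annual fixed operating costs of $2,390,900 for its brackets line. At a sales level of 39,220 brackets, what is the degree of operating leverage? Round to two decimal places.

4.14

Contribution at this volume is 39,220 × $80.38 = $3,152,503.60.
Subtracting fixed costs: EBIT = $3,152,503.60 − $2,390,900 = $761,603.60.
So DOL = total CM / EBIT = $3,152,503.60 / $761,603.60 = 4.1393.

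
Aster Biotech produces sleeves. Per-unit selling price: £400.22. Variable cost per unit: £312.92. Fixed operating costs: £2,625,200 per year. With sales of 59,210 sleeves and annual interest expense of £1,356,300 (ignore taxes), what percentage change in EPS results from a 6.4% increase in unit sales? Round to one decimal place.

At 59,210 units, contribution = 59,210 × £87.30 = £5,169,033.00.
Operating income = contribution − fixed costs = £5,169,033.00 − £2,625,200 = £2,543,833.00.
After interest of £1,356,300.00, pre-tax earnings = £1,187,533.00.
DCL = total CM / (EBIT − I) = £5,169,033.00 / £1,187,533.00 = 4.3527.
EPS therefore changes by 4.3527 × (+6.4%) = +27.9%.

+27.9%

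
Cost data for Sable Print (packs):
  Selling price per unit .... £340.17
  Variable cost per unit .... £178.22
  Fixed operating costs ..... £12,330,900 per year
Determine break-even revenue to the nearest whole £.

CM per unit = £340.17 − £178.22 = £161.95; CM ratio = £161.95 / £340.17 = 0.4761.
Break-even sales = FC ÷ CM ratio = £12,330,900 × £340.17 / £161.95 = £25,900,601.

£25,900,601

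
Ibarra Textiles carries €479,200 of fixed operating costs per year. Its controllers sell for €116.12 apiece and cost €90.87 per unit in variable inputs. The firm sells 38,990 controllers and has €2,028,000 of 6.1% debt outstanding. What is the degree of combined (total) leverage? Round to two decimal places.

At 38,990 units, contribution = 38,990 × €25.25 = €984,497.50.
Subtracting fixed costs: EBIT = €984,497.50 − €479,200 = €505,297.50. Interest = €123,708.00.
DOL = €984,497.50 ÷ €505,297.50 = 1.9484; DFL = €505,297.50 ÷ €381,589.50 = 1.3242.
DCL = DOL × DFL = 1.9484 × 1.3242 = 2.5801.

2.58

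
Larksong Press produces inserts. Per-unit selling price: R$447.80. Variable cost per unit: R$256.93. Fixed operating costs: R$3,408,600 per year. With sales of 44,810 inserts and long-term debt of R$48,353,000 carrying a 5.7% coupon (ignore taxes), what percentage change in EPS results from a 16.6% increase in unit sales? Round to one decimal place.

At 44,810 units, contribution = 44,810 × R$190.87 = R$8,552,884.70.
Operating income = contribution − fixed costs = R$8,552,884.70 − R$3,408,600 = R$5,144,284.70.
After interest of R$2,756,121.00, pre-tax earnings = R$2,388,163.70.
Degree of combined leverage = contribution ÷ (EBIT − I) = R$8,552,884.70 ÷ R$2,388,163.70 = 3.5814.
%ΔEPS = DCL × %ΔSales = 3.5814 × +16.6% = +59.5%.

+59.5%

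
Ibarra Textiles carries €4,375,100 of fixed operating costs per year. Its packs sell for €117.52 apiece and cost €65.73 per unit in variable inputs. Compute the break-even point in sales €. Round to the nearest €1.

CM per unit = €117.52 − €65.73 = €51.79; CM ratio = €51.79 / €117.52 = 0.4407.
Break-even revenue = fixed costs × price ÷ CM = €4,375,100 × €117.52 ÷ €51.79 = €9,927,819.

€9,927,819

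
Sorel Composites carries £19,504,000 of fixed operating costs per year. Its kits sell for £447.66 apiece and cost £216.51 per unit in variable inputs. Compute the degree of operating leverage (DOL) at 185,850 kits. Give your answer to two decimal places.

1.83

Total contribution margin = 185,850 × £231.15 = £42,959,227.50.
EBIT = £42,959,227.50 − £19,504,000 = £23,455,227.50.
DOL = contribution ÷ EBIT = £42,959,227.50 ÷ £23,455,227.50 = 1.8315.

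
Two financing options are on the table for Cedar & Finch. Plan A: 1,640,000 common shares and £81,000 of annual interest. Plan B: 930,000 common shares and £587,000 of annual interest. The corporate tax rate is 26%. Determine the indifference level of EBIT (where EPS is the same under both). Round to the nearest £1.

£1,249,789

Set EPS_A = EPS_B: (EBIT − £81,000)(1 − 0.26) ÷ 1,640,000 = (EBIT − £587,000)(1 − 0.26) ÷ 930,000.
The (1 − t) factor cancels: (EBIT − 81,000) × 930,000 = (EBIT − 587,000) × 1,640,000.
Solving, EBIT = (587,000·1,640,000 − 81,000·930,000) / (1,640,000 − 930,000) = 887,350,000,000 / 710,000 = 1,249,788.73.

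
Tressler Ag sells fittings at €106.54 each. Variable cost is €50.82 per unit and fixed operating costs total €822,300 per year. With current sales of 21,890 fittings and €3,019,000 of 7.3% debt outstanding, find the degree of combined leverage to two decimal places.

6.89

Total contribution margin = 21,890 × €55.72 = €1,219,710.80.
Subtracting fixed costs: EBIT = €1,219,710.80 − €822,300 = €397,410.80. Interest = €220,387.00, so EBIT − I = €177,023.80.
DCL = contribution ÷ (EBIT − I) = €1,219,710.80 ÷ €177,023.80 = 6.8901.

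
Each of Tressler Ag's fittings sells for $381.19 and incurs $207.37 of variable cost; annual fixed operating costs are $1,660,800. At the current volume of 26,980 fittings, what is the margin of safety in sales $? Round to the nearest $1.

$6,642,346

Contribution margin per unit = $381.19 − $207.37 = $173.82. Break-even units = $1,660,800 ÷ $173.82 = 9,554.71; break-even revenue = 9,554.71 × $381.19 = $3,642,160.58.
Current sales = 26,980 × $381.19 = $10,284,506.20.
Margin of safety = $10,284,506.20 − $3,642,160.58 = $6,642,346.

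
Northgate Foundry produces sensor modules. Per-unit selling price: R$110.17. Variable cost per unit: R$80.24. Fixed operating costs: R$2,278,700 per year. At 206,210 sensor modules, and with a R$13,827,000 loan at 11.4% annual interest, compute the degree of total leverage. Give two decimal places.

Total contribution margin = 206,210 × R$29.93 = R$6,171,865.30.
Operating income = contribution − fixed costs = R$6,171,865.30 − R$2,278,700 = R$3,893,165.30. Interest = R$1,576,278.00, so EBIT − I = R$2,316,887.30.
DCL = contribution ÷ (EBIT − I) = R$6,171,865.30 ÷ R$2,316,887.30 = 2.6639.

2.66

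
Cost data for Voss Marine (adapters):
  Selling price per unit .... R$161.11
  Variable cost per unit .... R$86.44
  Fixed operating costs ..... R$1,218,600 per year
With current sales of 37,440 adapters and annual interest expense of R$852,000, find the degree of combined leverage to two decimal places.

3.86

Contribution at this volume is 37,440 × R$74.67 = R$2,795,644.80.
Subtracting fixed costs: EBIT = R$2,795,644.80 − R$1,218,600 = R$1,577,044.80. Interest = R$852,000.00, so EBIT − I = R$725,044.80.
Degree of total leverage = total CM / (EBIT − interest) = R$2,795,644.80 / R$725,044.80 = 3.8558.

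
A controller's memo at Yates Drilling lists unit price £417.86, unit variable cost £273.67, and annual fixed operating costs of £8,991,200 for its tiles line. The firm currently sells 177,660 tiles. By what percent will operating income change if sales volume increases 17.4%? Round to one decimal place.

+26.8%

Total contribution margin = 177,660 × £144.19 = £25,616,795.40.
Subtracting fixed costs: EBIT = £25,616,795.40 − £8,991,200 = £16,625,595.40.
So DOL = total CM / EBIT = £25,616,795.40 / £16,625,595.40 = 1.5408.
%ΔEBIT = DOL × %ΔSales = 1.5408 × +17.4% = +26.8%.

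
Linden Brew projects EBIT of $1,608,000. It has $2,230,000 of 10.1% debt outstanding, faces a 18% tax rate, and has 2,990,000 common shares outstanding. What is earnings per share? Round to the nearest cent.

Interest = $225,230.00, so EBT = $1,608,000 − $225,230.00 = $1,382,770.00.
Net income = $1,382,770.00 × (1 − 0.18) = $1,133,871.40.
Per share: $1,133,871.40 / 2,990,000 shares = $0.38.

$0.38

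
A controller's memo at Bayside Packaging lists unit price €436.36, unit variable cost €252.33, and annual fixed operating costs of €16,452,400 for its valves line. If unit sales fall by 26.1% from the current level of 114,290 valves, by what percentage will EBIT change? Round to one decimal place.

At 114,290 units, contribution = 114,290 × €184.03 = €21,032,788.70.
Subtracting fixed costs: EBIT = €21,032,788.70 − €16,452,400 = €4,580,388.70.
Degree of operating leverage = €21,032,788.70 / €4,580,388.70 = 4.5919.
Operating income changes by 4.5919 × -26.1% = -119.8%.

-119.8%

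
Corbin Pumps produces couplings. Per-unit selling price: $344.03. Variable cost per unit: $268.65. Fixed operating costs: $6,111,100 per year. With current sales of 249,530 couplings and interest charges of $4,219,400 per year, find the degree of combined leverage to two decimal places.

2.22

At 249,530 units, contribution = 249,530 × $75.38 = $18,809,571.40.
Operating income = contribution − fixed costs = $18,809,571.40 − $6,111,100 = $12,698,471.40. Interest = $4,219,400.00.
DOL = $18,809,571.40 ÷ $12,698,471.40 = 1.4812; DFL = $12,698,471.40 ÷ $8,479,071.40 = 1.4976.
DCL = DOL × DFL = 1.4812 × 1.4976 = 2.2182.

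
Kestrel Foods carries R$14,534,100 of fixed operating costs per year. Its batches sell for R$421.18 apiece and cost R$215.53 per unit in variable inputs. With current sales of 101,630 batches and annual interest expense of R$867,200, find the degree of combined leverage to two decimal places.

Total contribution margin = 101,630 × R$205.65 = R$20,900,209.50.
Operating income = contribution − fixed costs = R$20,900,209.50 − R$14,534,100 = R$6,366,109.50. Interest = R$867,200.00, so EBIT − I = R$5,498,909.50.
DCL = contribution ÷ (EBIT − I) = R$20,900,209.50 ÷ R$5,498,909.50 = 3.8008.

3.80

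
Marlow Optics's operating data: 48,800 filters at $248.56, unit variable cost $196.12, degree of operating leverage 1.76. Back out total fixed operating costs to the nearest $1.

At 48,800 units, contribution = 48,800 × $52.44 = $2,559,072.00.
Since DOL = CM ÷ EBIT, EBIT = $2,559,072.00 ÷ 1.76 = $1,454,018.18.
Fixed costs = CM − EBIT = $2,559,072.00 − $1,454,018.18 = $1,105,054.

$1,105,054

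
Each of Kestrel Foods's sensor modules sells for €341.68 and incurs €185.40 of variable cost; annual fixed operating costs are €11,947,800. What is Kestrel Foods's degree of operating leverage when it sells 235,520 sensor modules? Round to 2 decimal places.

1.48

At 235,520 units, contribution = 235,520 × €156.28 = €36,807,065.60.
EBIT = €36,807,065.60 − €11,947,800 = €24,859,265.60.
Degree of operating leverage = €36,807,065.60 / €24,859,265.60 = 1.4806.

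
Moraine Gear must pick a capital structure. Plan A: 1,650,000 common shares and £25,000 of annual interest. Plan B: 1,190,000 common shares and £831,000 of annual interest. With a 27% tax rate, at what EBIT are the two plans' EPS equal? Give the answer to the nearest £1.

£2,916,087

Set EPS_A = EPS_B: (EBIT − £25,000)(1 − 0.27) ÷ 1,650,000 = (EBIT − £831,000)(1 − 0.27) ÷ 1,190,000.
The (1 − t) factor cancels: (EBIT − 25,000) × 1,190,000 = (EBIT − 831,000) × 1,650,000.
Solving, EBIT = (831,000·1,650,000 − 25,000·1,190,000) / (1,650,000 − 1,190,000) = 1,341,400,000,000 / 460,000 = 2,916,086.96.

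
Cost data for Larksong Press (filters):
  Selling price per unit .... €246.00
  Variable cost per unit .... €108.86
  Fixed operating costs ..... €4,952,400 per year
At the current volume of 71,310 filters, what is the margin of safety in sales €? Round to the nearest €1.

€8,658,707

Contribution margin per unit = €246.00 − €108.86 = €137.14. Break-even units = €4,952,400 ÷ €137.14 = 36,112.00; break-even revenue = 36,112.00 × €246.00 = €8,883,552.57.
Actual sales revenue = 71,310 × €246.00 = €17,542,260.00.
Margin of safety = €17,542,260.00 − €8,883,552.57 = €8,658,707.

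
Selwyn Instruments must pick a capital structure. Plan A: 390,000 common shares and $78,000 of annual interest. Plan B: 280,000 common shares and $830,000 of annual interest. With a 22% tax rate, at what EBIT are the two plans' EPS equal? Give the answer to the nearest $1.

$2,744,182

Set EPS_A = EPS_B: (EBIT − $78,000)(1 − 0.22) ÷ 390,000 = (EBIT − $830,000)(1 − 0.22) ÷ 280,000.
The (1 − t) factor cancels: (EBIT − 78,000) × 280,000 = (EBIT − 830,000) × 390,000.
EBIT × (390,000 − 280,000) = 830,000 × 390,000 − 78,000 × 280,000 = 301,860,000,000, so EBIT = 301,860,000,000 ÷ 110,000 = 2,744,181.82.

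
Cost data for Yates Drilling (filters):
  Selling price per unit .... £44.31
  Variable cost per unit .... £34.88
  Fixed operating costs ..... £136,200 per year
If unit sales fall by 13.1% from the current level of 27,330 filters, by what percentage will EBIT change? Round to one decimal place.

-27.8%

Total contribution margin = 27,330 × £9.43 = £257,721.90.
EBIT = £257,721.90 − £136,200 = £121,521.90.
DOL = contribution ÷ EBIT = £257,721.90 ÷ £121,521.90 = 2.1208.
So EBIT moves 2.1208 × (-13.1%) = -27.8%.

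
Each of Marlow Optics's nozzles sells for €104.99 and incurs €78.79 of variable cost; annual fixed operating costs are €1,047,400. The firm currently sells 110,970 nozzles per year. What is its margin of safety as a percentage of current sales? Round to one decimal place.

Contribution margin per unit = €104.99 − €78.79 = €26.20. Break-even units = €1,047,400 ÷ €26.20 = 39,977.10; break-even revenue = 39,977.10 × €104.99 = €4,197,195.65.
Actual sales revenue = 110,970 × €104.99 = €11,650,740.30.
Margin of safety = (€11,650,740.30 − €4,197,195.65) ÷ €11,650,740.30 = 64.0%.

64.0%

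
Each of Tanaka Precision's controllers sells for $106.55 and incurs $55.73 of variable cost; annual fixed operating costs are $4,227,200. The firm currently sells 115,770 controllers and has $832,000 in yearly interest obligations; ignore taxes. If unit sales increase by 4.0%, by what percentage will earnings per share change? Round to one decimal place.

+28.6%

Total contribution margin = 115,770 × $50.82 = $5,883,431.40.
Subtracting fixed costs: EBIT = $5,883,431.40 − $4,227,200 = $1,656,231.40.
After interest of $832,000.00, pre-tax earnings = $824,231.40.
Degree of combined leverage = contribution ÷ (EBIT − I) = $5,883,431.40 ÷ $824,231.40 = 7.1381.
EPS therefore changes by 7.1381 × (+4.0%) = +28.6%.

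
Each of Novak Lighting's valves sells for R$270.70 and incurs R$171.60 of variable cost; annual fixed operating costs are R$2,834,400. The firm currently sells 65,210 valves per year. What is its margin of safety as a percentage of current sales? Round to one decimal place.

Contribution margin per unit = R$270.70 − R$171.60 = R$99.10. Break-even units = R$2,834,400 ÷ R$99.10 = 28,601.41; break-even revenue = 28,601.41 × R$270.70 = R$7,742,402.42.
Current sales = 65,210 × R$270.70 = R$17,652,347.00.
Margin of safety = (R$17,652,347.00 − R$7,742,402.42) ÷ R$17,652,347.00 = 56.1%.

56.1%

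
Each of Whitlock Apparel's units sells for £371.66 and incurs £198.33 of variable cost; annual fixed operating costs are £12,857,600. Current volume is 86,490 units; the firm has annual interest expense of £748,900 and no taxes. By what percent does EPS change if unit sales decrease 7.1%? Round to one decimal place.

Total contribution margin = 86,490 × £173.33 = £14,991,311.70.
Operating income = contribution − fixed costs = £14,991,311.70 − £12,857,600 = £2,133,711.70.
After interest of £748,900.00, pre-tax earnings = £1,384,811.70.
Degree of combined leverage = contribution ÷ (EBIT − I) = £14,991,311.70 ÷ £1,384,811.70 = 10.8255.
%ΔEPS = DCL × %ΔSales = 10.8255 × -7.1% = -76.9%.

-76.9%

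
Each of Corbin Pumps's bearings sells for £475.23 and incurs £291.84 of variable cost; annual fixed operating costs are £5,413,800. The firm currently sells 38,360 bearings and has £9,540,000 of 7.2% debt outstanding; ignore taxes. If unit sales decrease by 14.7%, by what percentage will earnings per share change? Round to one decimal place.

At 38,360 units, contribution = 38,360 × £183.39 = £7,034,840.40.
EBIT = £7,034,840.40 − £5,413,800 = £1,621,040.40.
Interest = £686,880.00, so EBIT − I = £934,160.40.
DCL = total CM / (EBIT − I) = £7,034,840.40 / £934,160.40 = 7.5307.
EPS therefore changes by 7.5307 × (-14.7%) = -110.7%.

-110.7%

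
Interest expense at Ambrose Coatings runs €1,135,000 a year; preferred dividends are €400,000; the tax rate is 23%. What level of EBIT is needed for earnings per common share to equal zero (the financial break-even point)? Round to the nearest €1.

€1,654,481

Grossing the preferred dividend up to pre-tax terms: €400,000 / (1 − 0.23) = €519,480.52.
Financial break-even EBIT = interest + D_p ÷ (1 − t) = €1,135,000 + €519,480.52 = €1,654,480.52.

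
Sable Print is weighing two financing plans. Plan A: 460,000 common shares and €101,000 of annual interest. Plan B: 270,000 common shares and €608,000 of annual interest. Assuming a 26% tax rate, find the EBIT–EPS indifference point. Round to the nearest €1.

€1,328,474

At indifference, (EBIT − 101,000)(1 − t)/460,000 = (EBIT − 608,000)(1 − t)/270,000.
Cancelling (1 − t) and cross-multiplying: 270,000·(EBIT − 101,000) = 460,000·(EBIT − 608,000).
EBIT × (460,000 − 270,000) = 608,000 × 460,000 − 101,000 × 270,000 = 252,410,000,000, so EBIT = 252,410,000,000 ÷ 190,000 = 1,328,473.68.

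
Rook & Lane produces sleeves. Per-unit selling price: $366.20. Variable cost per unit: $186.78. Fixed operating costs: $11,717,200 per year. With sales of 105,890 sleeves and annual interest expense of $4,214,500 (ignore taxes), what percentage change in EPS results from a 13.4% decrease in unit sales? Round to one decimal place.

-83.0%

Total contribution margin = 105,890 × $179.42 = $18,998,783.80.
EBIT = $18,998,783.80 − $11,717,200 = $7,281,583.80.
Interest = $4,214,500.00, so EBIT − I = $3,067,083.80.
DCL = total CM / (EBIT − I) = $18,998,783.80 / $3,067,083.80 = 6.1944.
EPS therefore changes by 6.1944 × (-13.4%) = -83.0%.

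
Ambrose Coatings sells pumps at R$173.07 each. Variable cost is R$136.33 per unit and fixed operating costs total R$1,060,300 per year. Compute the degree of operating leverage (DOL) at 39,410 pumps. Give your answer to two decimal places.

At 39,410 units, contribution = 39,410 × R$36.74 = R$1,447,923.40.
Subtracting fixed costs: EBIT = R$1,447,923.40 − R$1,060,300 = R$387,623.40.
Degree of operating leverage = R$1,447,923.40 / R$387,623.40 = 3.7354.

3.74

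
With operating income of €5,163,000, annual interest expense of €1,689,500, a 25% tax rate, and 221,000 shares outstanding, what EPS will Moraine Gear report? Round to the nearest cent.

€11.79

Interest = €1,689,500.00, so EBT = €5,163,000 − €1,689,500.00 = €3,473,500.00.
Net income = €3,473,500.00 × (1 − 0.25) = €2,605,125.00.
Per share: €2,605,125.00 / 221,000 shares = €11.79.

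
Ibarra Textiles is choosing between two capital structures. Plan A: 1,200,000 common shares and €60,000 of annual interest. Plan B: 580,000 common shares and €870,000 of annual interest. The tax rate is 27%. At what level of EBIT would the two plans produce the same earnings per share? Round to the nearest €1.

Set EPS_A = EPS_B: (EBIT − €60,000)(1 − 0.27) ÷ 1,200,000 = (EBIT − €870,000)(1 − 0.27) ÷ 580,000.
Cancelling (1 − t) and cross-multiplying: 580,000·(EBIT − 60,000) = 1,200,000·(EBIT − 870,000).
Solving, EBIT = (870,000·1,200,000 − 60,000·580,000) / (1,200,000 − 580,000) = 1,009,200,000,000 / 620,000 = 1,627,741.94.

€1,627,742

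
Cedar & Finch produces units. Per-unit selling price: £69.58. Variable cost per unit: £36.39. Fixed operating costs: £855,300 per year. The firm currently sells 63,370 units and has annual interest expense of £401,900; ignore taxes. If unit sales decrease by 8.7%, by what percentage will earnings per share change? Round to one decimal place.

-21.6%

At 63,370 units, contribution = 63,370 × £33.19 = £2,103,250.30.
EBIT = £2,103,250.30 − £855,300 = £1,247,950.30.
After interest of £401,900.00, pre-tax earnings = £846,050.30.
DCL = total CM / (EBIT − I) = £2,103,250.30 / £846,050.30 = 2.4860.
%ΔEPS = DCL × %ΔSales = 2.4860 × -8.7% = -21.6%.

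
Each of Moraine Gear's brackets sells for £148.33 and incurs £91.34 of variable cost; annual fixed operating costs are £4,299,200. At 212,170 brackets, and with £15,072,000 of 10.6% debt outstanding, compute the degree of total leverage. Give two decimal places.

Total contribution margin = 212,170 × £56.99 = £12,091,568.30.
Subtracting fixed costs: EBIT = £12,091,568.30 − £4,299,200 = £7,792,368.30. Interest = £1,597,632.00.
DOL = £12,091,568.30 ÷ £7,792,368.30 = 1.5517; DFL = £7,792,368.30 ÷ £6,194,736.30 = 1.2579.
DCL = DOL × DFL = 1.5517 × 1.2579 = 1.9519.

1.95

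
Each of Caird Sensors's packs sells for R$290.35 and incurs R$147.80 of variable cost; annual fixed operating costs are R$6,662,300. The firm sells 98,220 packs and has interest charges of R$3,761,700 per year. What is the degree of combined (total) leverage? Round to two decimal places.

Contribution at this volume is 98,220 × R$142.55 = R$14,001,261.00.
Subtracting fixed costs: EBIT = R$14,001,261.00 − R$6,662,300 = R$7,338,961.00. Interest = R$3,761,700.00, so EBIT − I = R$3,577,261.00.
Degree of total leverage = total CM / (EBIT − interest) = R$14,001,261.00 / R$3,577,261.00 = 3.9140.

3.91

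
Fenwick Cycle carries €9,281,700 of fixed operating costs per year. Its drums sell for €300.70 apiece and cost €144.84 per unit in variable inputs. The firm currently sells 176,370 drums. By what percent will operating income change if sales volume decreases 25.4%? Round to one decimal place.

-38.3%

Contribution at this volume is 176,370 × €155.86 = €27,489,028.20.
Subtracting fixed costs: EBIT = €27,489,028.20 − €9,281,700 = €18,207,328.20.
So DOL = total CM / EBIT = €27,489,028.20 / €18,207,328.20 = 1.5098.
So EBIT moves 1.5098 × (-25.4%) = -38.3%.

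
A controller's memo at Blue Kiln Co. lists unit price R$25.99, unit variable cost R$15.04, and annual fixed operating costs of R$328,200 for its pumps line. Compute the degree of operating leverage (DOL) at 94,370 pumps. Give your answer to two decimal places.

Total contribution margin = 94,370 × R$10.95 = R$1,033,351.50.
Operating income = contribution − fixed costs = R$1,033,351.50 − R$328,200 = R$705,151.50.
DOL = contribution ÷ EBIT = R$1,033,351.50 ÷ R$705,151.50 = 1.4654.

1.47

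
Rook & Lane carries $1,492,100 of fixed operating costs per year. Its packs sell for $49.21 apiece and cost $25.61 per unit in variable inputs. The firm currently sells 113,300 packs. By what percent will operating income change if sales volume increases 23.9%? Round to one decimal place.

+54.1%

Total contribution margin = 113,300 × $23.60 = $2,673,880.00.
Subtracting fixed costs: EBIT = $2,673,880.00 − $1,492,100 = $1,181,780.00.
Degree of operating leverage = $2,673,880.00 / $1,181,780.00 = 2.2626.
So EBIT moves 2.2626 × (+23.9%) = +54.1%.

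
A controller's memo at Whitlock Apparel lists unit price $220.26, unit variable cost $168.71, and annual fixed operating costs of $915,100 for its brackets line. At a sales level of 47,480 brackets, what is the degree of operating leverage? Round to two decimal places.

1.60

At 47,480 units, contribution = 47,480 × $51.55 = $2,447,594.00.
Operating income = contribution − fixed costs = $2,447,594.00 − $915,100 = $1,532,494.00.
Degree of operating leverage = $2,447,594.00 / $1,532,494.00 = 1.5971.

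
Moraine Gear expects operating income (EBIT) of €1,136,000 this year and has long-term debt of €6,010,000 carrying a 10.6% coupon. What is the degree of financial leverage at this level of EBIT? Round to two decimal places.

Interest = €637,060.00.
Degree of financial leverage = EBIT / (EBIT − interest) = €1,136,000 / €498,940.00 = 2.2768.

2.28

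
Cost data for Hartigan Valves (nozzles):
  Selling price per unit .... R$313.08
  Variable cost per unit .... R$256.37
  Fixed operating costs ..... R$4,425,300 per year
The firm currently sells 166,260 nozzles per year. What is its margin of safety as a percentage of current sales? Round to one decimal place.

Each unit contributes R$313.08 − R$256.37 = R$56.71. Break-even units = R$4,425,300 ÷ R$56.71 = 78,033.86; break-even revenue = 78,033.86 × R$313.08 = R$24,430,839.78.
Current sales = 166,260 × R$313.08 = R$52,052,680.80.
Margin of safety = (R$52,052,680.80 − R$24,430,839.78) ÷ R$52,052,680.80 = 53.1%.

53.1%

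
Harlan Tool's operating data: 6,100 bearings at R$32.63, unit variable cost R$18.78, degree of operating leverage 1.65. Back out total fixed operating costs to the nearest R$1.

R$33,282

At 6,100 units, contribution = 6,100 × R$13.85 = R$84,485.00.
Since DOL = CM ÷ EBIT, EBIT = R$84,485.00 ÷ 1.65 = R$51,203.03.
And FC = contribution − EBIT = R$84,485.00 − R$51,203.03 = R$33,282.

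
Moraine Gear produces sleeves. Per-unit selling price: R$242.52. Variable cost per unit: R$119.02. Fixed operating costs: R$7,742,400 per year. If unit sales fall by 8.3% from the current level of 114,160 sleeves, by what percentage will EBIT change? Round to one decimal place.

-18.4%

Total contribution margin = 114,160 × R$123.50 = R$14,098,760.00.
Operating income = contribution − fixed costs = R$14,098,760.00 − R$7,742,400 = R$6,356,360.00.
So DOL = total CM / EBIT = R$14,098,760.00 / R$6,356,360.00 = 2.2181.
Operating income changes by 2.2181 × -8.3% = -18.4%.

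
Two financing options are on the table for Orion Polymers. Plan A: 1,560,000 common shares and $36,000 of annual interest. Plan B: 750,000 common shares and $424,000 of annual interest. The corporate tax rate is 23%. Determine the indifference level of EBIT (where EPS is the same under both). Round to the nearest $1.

$783,259

At indifference, (EBIT − 36,000)(1 − t)/1,560,000 = (EBIT − 424,000)(1 − t)/750,000.
Cancelling (1 − t) and cross-multiplying: 750,000·(EBIT − 36,000) = 1,560,000·(EBIT − 424,000).
Solving, EBIT = (424,000·1,560,000 − 36,000·750,000) / (1,560,000 − 750,000) = 634,440,000,000 / 810,000 = 783,259.26.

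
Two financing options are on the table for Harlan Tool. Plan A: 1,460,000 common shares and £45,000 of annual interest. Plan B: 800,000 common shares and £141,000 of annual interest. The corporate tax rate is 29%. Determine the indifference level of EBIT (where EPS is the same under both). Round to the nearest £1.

£257,364

Set EPS_A = EPS_B: (EBIT − £45,000)(1 − 0.29) ÷ 1,460,000 = (EBIT − £141,000)(1 − 0.29) ÷ 800,000.
The (1 − t) factor cancels: (EBIT − 45,000) × 800,000 = (EBIT − 141,000) × 1,460,000.
Solving, EBIT = (141,000·1,460,000 − 45,000·800,000) / (1,460,000 − 800,000) = 169,860,000,000 / 660,000 = 257,363.64.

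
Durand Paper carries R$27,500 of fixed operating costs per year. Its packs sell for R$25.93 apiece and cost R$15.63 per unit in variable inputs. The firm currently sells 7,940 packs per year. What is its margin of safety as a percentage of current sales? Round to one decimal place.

66.4%

Each unit contributes R$25.93 − R$15.63 = R$10.30. Break-even units = R$27,500 ÷ R$10.30 = 2,669.90; break-even revenue = 2,669.90 × R$25.93 = R$69,230.58.
Current sales = 7,940 × R$25.93 = R$205,884.20.
Margin of safety = (R$205,884.20 − R$69,230.58) ÷ R$205,884.20 = 66.4%.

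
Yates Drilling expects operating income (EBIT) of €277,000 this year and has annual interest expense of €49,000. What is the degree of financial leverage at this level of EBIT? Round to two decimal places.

1.21

Annual interest charges come to €49,000.00.
Degree of financial leverage = EBIT / (EBIT − interest) = €277,000 / €228,000.00 = 1.2149.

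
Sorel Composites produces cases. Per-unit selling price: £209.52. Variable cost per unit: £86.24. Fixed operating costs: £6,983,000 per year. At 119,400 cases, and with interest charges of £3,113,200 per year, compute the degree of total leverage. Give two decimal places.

3.18

Contribution at this volume is 119,400 × £123.28 = £14,719,632.00.
Operating income = contribution − fixed costs = £14,719,632.00 − £6,983,000 = £7,736,632.00. Interest = £3,113,200.00.
DOL = £14,719,632.00 ÷ £7,736,632.00 = 1.9026; DFL = £7,736,632.00 ÷ £4,623,432.00 = 1.6734.
Combined leverage = 1.9026 × 1.6734 = 3.1838.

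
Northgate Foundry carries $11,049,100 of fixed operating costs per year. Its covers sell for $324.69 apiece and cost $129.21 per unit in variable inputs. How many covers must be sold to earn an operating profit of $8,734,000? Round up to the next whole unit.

Each unit contributes $324.69 − $129.21 = $195.48.
Units = (FC + target) / CM = ($11,049,100 + $8,734,000) / $195.48 = 101,202.68, so 101,203 covers.

101,203 covers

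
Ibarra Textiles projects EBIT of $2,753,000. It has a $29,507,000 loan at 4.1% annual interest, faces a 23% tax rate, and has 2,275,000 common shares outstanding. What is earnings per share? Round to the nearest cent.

$0.52

Pre-tax income = $2,753,000 − $1,209,787.00 = $1,543,213.00.
After tax at 23%: net income = $1,543,213.00 × 0.77 = $1,188,274.01.
EPS = $1,188,274.01 ÷ 2,275,000 = $0.52.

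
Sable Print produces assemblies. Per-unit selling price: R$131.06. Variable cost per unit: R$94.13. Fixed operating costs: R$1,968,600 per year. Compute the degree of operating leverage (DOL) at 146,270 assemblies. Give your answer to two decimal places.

1.57

Contribution at this volume is 146,270 × R$36.93 = R$5,401,751.10.
EBIT = R$5,401,751.10 − R$1,968,600 = R$3,433,151.10.
So DOL = total CM / EBIT = R$5,401,751.10 / R$3,433,151.10 = 1.5734.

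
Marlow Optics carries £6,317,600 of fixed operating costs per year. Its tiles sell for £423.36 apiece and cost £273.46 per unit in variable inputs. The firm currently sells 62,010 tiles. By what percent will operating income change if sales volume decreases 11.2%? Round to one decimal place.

-35.0%

Total contribution margin = 62,010 × £149.90 = £9,295,299.00.
Subtracting fixed costs: EBIT = £9,295,299.00 − £6,317,600 = £2,977,699.00.
Degree of operating leverage = £9,295,299.00 / £2,977,699.00 = 3.1216.
%ΔEBIT = DOL × %ΔSales = 3.1216 × -11.2% = -35.0%.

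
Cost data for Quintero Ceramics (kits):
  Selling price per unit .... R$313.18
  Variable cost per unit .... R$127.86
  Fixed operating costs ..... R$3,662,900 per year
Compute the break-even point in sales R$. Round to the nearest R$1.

R$6,190,088

Contribution margin per unit = R$313.18 − R$127.86 = R$185.32, a CM ratio of R$185.32 ÷ R$313.18 = 0.5917.
Break-even sales = FC ÷ CM ratio = R$3,662,900 × R$313.18 / R$185.32 = R$6,190,088.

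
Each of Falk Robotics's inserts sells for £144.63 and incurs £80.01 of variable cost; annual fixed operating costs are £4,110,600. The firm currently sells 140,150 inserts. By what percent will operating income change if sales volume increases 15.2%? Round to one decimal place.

+27.8%

Total contribution margin = 140,150 × £64.62 = £9,056,493.00.
Operating income = contribution − fixed costs = £9,056,493.00 − £4,110,600 = £4,945,893.00.
DOL = contribution ÷ EBIT = £9,056,493.00 ÷ £4,945,893.00 = 1.8311.
So EBIT moves 1.8311 × (+15.2%) = +27.8%.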